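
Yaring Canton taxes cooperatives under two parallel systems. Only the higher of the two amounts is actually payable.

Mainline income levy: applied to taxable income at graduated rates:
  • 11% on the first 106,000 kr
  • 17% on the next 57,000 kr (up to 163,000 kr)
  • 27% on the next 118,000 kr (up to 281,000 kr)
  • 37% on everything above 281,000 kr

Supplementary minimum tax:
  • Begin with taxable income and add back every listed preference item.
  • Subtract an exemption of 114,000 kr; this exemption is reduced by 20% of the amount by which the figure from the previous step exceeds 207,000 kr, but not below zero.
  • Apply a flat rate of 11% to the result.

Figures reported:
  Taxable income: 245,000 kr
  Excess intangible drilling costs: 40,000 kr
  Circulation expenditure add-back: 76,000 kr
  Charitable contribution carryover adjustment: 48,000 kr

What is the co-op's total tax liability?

43,490 kr

Mainline income levy:
  106,000 kr × 11% = 11,660 kr
  57,000 kr × 17% = 9,690 kr
  82,000 kr × 27% = 22,140 kr
  → 43,490 kr

Supplementary minimum tax:
  Adjusted income: 245,000 kr + 40,000 kr + 76,000 kr + 48,000 kr = 409,000 kr
  Exemption: 114,000 kr − 20% × (409,000 kr − 207,000 kr) = 114,000 kr − 40,400 kr = 73,600 kr
  Base: 409,000 kr − 73,600 kr = 335,400 kr
  335,400 kr × 11% = 36,894 kr

43,490 kr > 36,894 kr, so the mainline income levy governs.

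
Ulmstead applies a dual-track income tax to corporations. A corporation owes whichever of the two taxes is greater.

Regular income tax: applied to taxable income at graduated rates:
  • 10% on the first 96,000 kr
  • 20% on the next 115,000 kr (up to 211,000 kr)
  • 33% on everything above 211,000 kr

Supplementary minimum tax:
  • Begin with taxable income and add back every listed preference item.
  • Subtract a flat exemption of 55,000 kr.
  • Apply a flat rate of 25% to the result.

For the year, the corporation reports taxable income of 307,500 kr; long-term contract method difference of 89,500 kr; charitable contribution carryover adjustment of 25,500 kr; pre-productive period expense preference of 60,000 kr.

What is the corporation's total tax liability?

106,875 kr

Supplementary minimum tax:
  Adjusted income: 307,500 kr + 89,500 kr + 25,500 kr + 60,000 kr = 482,500 kr
  Less exemption 55,000 kr → base 427,500 kr
  427,500 kr × 25% = 106,875 kr

Regular income tax:
  96,000 kr × 10% = 9,600 kr
  115,000 kr × 20% = 23,000 kr
  96,500 kr × 33% = 31,845 kr
  → 64,445 kr

106,875 kr > 64,445 kr, so the supplementary minimum tax is the binding amount.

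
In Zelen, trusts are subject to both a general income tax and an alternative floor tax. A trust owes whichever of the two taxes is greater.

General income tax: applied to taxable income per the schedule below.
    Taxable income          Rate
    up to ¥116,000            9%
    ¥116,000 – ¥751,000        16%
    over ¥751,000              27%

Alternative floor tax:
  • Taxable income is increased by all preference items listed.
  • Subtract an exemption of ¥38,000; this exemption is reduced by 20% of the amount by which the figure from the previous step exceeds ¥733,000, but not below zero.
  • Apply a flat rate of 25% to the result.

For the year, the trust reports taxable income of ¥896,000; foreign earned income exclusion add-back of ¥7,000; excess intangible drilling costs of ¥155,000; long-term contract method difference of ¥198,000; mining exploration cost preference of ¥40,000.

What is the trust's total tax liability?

General income tax:
  ¥116,000 × 9% = ¥10,440
  ¥635,000 × 16% = ¥101,600
  ¥145,000 × 27% = ¥39,150
  → ¥151,190

Alternative floor tax:
  Adjusted income: ¥896,000 + ¥7,000 + ¥155,000 + ¥198,000 + ¥40,000 = ¥1,296,000
  Exemption: 20% × (¥1,296,000 − ¥733,000) = ¥112,600 ≥ ¥38,000, so the exemption is fully phased out
  Base: ¥1,296,000 − ¥0 = ¥1,296,000
  ¥1,296,000 × 25% = ¥324,000

¥324,000 > ¥151,190, so the alternative floor tax is the binding amount.

¥324,000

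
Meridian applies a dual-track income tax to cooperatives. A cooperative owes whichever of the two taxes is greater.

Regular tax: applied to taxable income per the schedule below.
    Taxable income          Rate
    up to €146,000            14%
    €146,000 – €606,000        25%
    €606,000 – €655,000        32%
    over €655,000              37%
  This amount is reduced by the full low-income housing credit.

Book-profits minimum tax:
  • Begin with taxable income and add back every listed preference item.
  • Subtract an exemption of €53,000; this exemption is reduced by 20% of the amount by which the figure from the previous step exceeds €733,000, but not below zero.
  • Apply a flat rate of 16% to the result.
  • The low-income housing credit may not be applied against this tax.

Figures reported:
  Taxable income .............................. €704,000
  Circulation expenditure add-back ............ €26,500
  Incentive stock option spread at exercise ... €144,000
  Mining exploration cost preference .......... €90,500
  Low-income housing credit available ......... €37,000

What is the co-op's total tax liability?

Regular tax:
  €146,000 × 14% = €20,440
  €460,000 × 25% = €115,000
  €49,000 × 32% = €15,680
  €49,000 × 37% = €18,130
  → €169,250
  Less low-income housing credit €37,000 → €132,250

Book-profits minimum tax:
  Adjusted income: €704,000 + €26,500 + €144,000 + €90,500 = €965,000
  Exemption: €53,000 − 20% × (€965,000 − €733,000) = €53,000 − €46,400 = €6,600
  Base: €965,000 − €6,600 = €958,400
  €958,400 × 16% = €153,344

€153,344 > €132,250, so the book-profits minimum tax is the binding amount.

€153,344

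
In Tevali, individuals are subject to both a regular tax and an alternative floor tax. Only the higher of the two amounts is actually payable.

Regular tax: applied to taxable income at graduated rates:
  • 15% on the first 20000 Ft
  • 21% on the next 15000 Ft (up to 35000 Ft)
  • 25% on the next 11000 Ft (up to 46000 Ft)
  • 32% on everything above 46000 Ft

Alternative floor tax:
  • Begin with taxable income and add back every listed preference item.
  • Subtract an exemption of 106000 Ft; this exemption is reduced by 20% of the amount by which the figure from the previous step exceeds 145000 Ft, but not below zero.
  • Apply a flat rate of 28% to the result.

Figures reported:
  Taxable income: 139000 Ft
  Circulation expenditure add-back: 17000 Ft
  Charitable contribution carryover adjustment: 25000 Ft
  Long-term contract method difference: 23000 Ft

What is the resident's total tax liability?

Alternative floor tax:
  Adjusted income: 139000 Ft + 17000 Ft + 25000 Ft + 23000 Ft = 204000 Ft
  Exemption: 106000 Ft − 20% × (204000 Ft − 145000 Ft) = 106000 Ft − 11800 Ft = 94200 Ft
  Base: 204000 Ft − 94200 Ft = 109800 Ft
  109800 Ft × 28% = 30744 Ft

Regular tax:
  20000 Ft × 15% = 3000 Ft
  15000 Ft × 21% = 3150 Ft
  11000 Ft × 25% = 2750 Ft
  93000 Ft × 32% = 29760 Ft
  → 38660 Ft

38660 Ft > 30744 Ft, so the regular tax governs.

38660 Ft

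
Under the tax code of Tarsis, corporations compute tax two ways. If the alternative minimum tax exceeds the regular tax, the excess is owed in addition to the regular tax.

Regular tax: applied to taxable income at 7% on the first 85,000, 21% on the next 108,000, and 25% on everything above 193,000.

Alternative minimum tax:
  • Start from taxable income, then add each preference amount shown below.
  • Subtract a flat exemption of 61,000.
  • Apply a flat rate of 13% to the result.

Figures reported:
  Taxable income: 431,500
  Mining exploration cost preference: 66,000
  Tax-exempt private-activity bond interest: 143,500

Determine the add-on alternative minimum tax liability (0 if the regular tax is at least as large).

0

Regular tax:
  85,000 × 7% = 5,950
  108,000 × 21% = 22,680
  238,500 × 25% = 59,625
  → 88,255

Alternative minimum tax:
  Adjusted income: 431,500 + 66,000 + 143,500 = 641,000
  Less exemption 61,000 → base 580,000
  580,000 × 13% = 75,400

75,400 ≤ 88,255, so no add-on is due.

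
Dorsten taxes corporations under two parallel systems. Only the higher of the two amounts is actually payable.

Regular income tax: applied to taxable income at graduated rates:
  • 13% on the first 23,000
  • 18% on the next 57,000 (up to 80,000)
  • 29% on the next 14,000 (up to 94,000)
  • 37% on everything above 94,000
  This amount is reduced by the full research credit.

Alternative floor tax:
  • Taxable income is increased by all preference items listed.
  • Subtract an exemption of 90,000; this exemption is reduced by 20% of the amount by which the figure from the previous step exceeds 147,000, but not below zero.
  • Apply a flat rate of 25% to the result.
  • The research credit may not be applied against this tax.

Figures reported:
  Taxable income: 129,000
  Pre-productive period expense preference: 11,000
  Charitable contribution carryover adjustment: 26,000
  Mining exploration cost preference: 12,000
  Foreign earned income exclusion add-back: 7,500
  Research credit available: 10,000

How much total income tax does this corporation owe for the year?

25,800

Regular income tax:
  23,000 × 13% = 2,990
  57,000 × 18% = 10,260
  14,000 × 29% = 4,060
  35,000 × 37% = 12,950
  → 30,260
  Less research credit 10,000 → 20,260

Alternative floor tax:
  Adjusted income: 129,000 + 11,000 + 26,000 + 12,000 + 7,500 = 185,500
  Exemption: 90,000 − 20% × (185,500 − 147,000) = 90,000 − 7,700 = 82,300
  Base: 185,500 − 82,300 = 103,200
  103,200 × 25% = 25,800

25,800 > 20,260, so the alternative floor tax is the binding amount.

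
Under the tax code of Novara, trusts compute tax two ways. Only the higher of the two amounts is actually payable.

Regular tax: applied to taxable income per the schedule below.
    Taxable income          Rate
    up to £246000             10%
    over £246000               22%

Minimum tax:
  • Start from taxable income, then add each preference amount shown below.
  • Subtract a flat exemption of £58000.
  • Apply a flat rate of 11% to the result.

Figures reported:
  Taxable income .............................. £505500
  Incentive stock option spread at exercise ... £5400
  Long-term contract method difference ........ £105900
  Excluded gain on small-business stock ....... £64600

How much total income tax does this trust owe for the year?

£81690

Regular tax:
  £246000 × 10% = £24600
  £259500 × 22% = £57090
  → £81690

Minimum tax:
  Adjusted income: £505500 + £5400 + £105900 + £64600 = £681400
  Less exemption £58000 → base £623400
  £623400 × 11% = £68574

£81690 > £68574, so the regular tax governs.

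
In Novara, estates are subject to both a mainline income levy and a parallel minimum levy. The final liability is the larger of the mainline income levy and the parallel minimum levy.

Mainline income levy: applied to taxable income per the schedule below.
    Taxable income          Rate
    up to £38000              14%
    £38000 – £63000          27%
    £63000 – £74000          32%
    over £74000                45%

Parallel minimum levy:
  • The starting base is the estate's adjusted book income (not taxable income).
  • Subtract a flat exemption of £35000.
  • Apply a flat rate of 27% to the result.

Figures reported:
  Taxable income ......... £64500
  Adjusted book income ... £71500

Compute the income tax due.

£12550

Mainline income levy:
  £38000 × 14% = £5320
  £25000 × 27% = £6750
  £1500 × 32% = £480
  → £12550

Parallel minimum levy:
  Base (adjusted book income): £71500
  Less exemption £35000 → base £36500
  £36500 × 27% = £9855

£12550 > £9855, so the mainline income levy governs.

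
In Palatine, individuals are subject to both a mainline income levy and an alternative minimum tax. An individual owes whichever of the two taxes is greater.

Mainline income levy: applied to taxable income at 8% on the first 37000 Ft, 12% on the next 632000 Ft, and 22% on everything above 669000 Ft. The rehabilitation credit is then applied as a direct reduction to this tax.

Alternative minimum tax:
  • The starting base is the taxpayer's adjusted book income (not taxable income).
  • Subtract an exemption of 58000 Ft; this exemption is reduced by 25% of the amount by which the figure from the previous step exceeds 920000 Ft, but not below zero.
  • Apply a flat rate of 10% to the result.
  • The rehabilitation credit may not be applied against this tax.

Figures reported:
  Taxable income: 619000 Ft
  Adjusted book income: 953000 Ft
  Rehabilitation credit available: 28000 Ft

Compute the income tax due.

Mainline income levy:
  37000 Ft × 8% = 2960 Ft
  582000 Ft × 12% = 69840 Ft
  → 72800 Ft
  Less rehabilitation credit 28000 Ft → 44800 Ft

Alternative minimum tax:
  Base (adjusted book income): 953000 Ft
  Exemption: 58000 Ft − 25% × (953000 Ft − 920000 Ft) = 58000 Ft − 8250 Ft = 49750 Ft
  Base: 953000 Ft − 49750 Ft = 903250 Ft
  903250 Ft × 10% = 90325 Ft

90325 Ft > 44800 Ft, so the alternative minimum tax is the binding amount.

90325 Ft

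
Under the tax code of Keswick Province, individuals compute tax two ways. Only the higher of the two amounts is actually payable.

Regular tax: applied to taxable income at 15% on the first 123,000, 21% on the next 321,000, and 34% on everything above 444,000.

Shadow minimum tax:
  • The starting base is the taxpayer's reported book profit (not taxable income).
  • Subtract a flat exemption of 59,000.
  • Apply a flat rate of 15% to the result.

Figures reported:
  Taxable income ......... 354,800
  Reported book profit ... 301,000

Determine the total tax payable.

Regular tax:
  123,000 × 15% = 18,450
  231,800 × 21% = 48,678
  → 67,128

Shadow minimum tax:
  Base (reported book profit): 301,000
  Less exemption 59,000 → base 242,000
  242,000 × 15% = 36,300

67,128 > 36,300, so the regular tax governs.

67,128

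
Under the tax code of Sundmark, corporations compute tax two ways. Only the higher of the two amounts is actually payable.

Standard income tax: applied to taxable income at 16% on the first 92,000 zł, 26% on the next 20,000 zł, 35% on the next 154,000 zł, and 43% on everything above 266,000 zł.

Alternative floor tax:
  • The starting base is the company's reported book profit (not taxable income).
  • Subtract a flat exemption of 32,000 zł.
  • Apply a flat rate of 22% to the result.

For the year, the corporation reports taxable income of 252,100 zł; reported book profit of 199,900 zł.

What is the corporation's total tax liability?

68,955 zł

Standard income tax:
  92,000 zł × 16% = 14,720 zł
  20,000 zł × 26% = 5,200 zł
  140,100 zł × 35% = 49,035 zł
  → 68,955 zł

Alternative floor tax:
  Base (reported book profit): 199,900 zł
  Less exemption 32,000 zł → base 167,900 zł
  167,900 zł × 22% = 36,938 zł

68,955 zł > 36,938 zł, so the standard income tax governs.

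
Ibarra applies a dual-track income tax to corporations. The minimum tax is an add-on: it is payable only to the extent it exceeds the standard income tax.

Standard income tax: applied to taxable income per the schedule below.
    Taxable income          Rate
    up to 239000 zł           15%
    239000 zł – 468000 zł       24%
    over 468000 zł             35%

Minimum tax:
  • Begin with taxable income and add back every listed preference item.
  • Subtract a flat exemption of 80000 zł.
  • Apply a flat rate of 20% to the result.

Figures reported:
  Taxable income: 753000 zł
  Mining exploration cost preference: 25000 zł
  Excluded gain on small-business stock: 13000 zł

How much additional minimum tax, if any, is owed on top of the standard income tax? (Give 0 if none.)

0 zł

Minimum tax:
  Adjusted income: 753000 zł + 25000 zł + 13000 zł = 791000 zł
  Less exemption 80000 zł → base 711000 zł
  711000 zł × 20% = 142200 zł

Standard income tax:
  239000 zł × 15% = 35850 zł
  229000 zł × 24% = 54960 zł
  285000 zł × 35% = 99750 zł
  → 190560 zł

142200 zł ≤ 190560 zł, so no add-on is due.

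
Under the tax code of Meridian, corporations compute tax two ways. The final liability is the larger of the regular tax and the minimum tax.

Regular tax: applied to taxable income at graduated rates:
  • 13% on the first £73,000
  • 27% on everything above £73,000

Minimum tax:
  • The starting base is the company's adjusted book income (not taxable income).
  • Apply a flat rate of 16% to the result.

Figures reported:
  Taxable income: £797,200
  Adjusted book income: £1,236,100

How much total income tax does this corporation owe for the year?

Regular tax:
  £73,000 × 13% = £9,490
  £724,200 × 27% = £195,534
  → £205,024

Minimum tax:
  Base (adjusted book income): £1,236,100
  £1,236,100 × 16% = £197,776

£205,024 > £197,776, so the regular tax governs.

£205,024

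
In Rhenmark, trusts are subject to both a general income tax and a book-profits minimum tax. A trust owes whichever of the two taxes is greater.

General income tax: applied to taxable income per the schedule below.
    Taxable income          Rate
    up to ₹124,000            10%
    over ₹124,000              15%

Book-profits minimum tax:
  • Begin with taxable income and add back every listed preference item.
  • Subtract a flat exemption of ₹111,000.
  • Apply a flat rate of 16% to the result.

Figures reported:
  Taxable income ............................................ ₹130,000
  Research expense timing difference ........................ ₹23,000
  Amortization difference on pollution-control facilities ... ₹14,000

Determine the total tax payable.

General income tax:
  ₹124,000 × 10% = ₹12,400
  ₹6,000 × 15% = ₹900
  → ₹13,300

Book-profits minimum tax:
  Adjusted income: ₹130,000 + ₹23,000 + ₹14,000 = ₹167,000
  Less exemption ₹111,000 → base ₹56,000
  ₹56,000 × 16% = ₹8,960

₹13,300 > ₹8,960, so the general income tax governs.

₹13,300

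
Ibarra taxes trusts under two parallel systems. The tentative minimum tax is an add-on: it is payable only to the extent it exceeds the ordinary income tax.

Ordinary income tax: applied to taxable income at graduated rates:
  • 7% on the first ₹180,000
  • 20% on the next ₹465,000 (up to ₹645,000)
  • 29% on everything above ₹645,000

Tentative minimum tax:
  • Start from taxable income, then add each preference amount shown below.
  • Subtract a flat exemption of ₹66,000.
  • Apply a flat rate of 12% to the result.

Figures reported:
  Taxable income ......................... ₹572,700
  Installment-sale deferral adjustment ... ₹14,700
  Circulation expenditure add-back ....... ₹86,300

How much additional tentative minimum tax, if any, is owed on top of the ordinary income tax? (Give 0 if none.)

Ordinary income tax:
  ₹180,000 × 7% = ₹12,600
  ₹392,700 × 20% = ₹78,540
  → ₹91,140

Tentative minimum tax:
  Adjusted income: ₹572,700 + ₹14,700 + ₹86,300 = ₹673,700
  Less exemption ₹66,000 → base ₹607,700
  ₹607,700 × 12% = ₹72,924

₹72,924 ≤ ₹91,140, so no add-on is due.

₹0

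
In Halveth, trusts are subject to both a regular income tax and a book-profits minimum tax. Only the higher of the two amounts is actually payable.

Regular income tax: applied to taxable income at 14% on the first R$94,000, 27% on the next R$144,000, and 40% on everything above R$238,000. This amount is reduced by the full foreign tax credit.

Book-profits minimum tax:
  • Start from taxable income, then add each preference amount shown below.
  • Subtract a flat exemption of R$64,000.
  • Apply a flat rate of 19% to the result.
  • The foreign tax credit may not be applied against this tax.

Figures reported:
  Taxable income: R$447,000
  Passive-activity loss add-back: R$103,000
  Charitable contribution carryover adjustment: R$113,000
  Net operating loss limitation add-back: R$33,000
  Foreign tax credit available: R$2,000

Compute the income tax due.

R$133,640

Regular income tax:
  R$94,000 × 14% = R$13,160
  R$144,000 × 27% = R$38,880
  R$209,000 × 40% = R$83,600
  → R$135,640
  Less foreign tax credit R$2,000 → R$133,640

Book-profits minimum tax:
  Adjusted income: R$447,000 + R$103,000 + R$113,000 + R$33,000 = R$696,000
  Less exemption R$64,000 → base R$632,000
  R$632,000 × 19% = R$120,080

R$133,640 > R$120,080, so the regular income tax governs.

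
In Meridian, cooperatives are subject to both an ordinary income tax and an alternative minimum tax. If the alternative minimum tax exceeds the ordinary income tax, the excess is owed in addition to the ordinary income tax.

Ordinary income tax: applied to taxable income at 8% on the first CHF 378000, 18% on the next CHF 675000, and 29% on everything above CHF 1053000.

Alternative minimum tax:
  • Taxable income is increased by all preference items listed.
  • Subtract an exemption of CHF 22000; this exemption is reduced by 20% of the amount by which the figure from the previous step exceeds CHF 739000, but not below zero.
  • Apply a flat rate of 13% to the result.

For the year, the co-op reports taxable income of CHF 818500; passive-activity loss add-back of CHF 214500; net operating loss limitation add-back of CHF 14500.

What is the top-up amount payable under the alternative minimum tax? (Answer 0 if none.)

CHF 26645

Ordinary income tax:
  CHF 378000 × 8% = CHF 30240
  CHF 440500 × 18% = CHF 79290
  → CHF 109530

Alternative minimum tax:
  Adjusted income: CHF 818500 + CHF 214500 + CHF 14500 = CHF 1047500
  Exemption: 20% × (CHF 1047500 − CHF 739000) = CHF 61700 ≥ CHF 22000, so the exemption is fully phased out
  Base: CHF 1047500 − CHF 0 = CHF 1047500
  CHF 1047500 × 13% = CHF 136175

Excess of alternative minimum tax over ordinary income tax: CHF 136175 − CHF 109530 = CHF 26645.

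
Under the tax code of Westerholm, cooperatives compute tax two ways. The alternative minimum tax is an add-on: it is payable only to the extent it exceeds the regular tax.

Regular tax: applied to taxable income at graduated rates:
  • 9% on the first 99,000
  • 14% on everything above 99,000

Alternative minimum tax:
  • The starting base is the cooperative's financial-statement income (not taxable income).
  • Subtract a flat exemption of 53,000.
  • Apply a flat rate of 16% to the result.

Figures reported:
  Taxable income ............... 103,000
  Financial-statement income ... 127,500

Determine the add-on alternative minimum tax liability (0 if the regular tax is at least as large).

Alternative minimum tax:
  Base (financial-statement income): 127,500
  Less exemption 53,000 → base 74,500
  74,500 × 16% = 11,920

Regular tax:
  99,000 × 9% = 8,910
  4,000 × 14% = 560
  → 9,470

Excess of alternative minimum tax over regular tax: 11,920 − 9,470 = 2,450.

2,450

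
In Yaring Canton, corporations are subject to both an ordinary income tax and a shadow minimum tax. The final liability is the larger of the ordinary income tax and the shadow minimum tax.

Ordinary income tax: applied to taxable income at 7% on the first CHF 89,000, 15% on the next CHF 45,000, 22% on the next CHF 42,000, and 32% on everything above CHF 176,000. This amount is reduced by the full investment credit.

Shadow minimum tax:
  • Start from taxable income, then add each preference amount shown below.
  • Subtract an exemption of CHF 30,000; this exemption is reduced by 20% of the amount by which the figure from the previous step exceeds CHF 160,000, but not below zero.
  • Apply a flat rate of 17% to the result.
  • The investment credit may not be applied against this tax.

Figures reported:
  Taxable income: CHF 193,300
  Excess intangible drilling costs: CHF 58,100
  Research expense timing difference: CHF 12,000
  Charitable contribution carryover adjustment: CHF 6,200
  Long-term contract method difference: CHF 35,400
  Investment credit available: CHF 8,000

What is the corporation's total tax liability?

Shadow minimum tax:
  Adjusted income: CHF 193,300 + CHF 58,100 + CHF 12,000 + CHF 6,200 + CHF 35,400 = CHF 305,000
  Exemption: CHF 30,000 − 20% × (CHF 305,000 − CHF 160,000) = CHF 30,000 − CHF 29,000 = CHF 1,000
  Base: CHF 305,000 − CHF 1,000 = CHF 304,000
  CHF 304,000 × 17% = CHF 51,680

Ordinary income tax:
  CHF 89,000 × 7% = CHF 6,230
  CHF 45,000 × 15% = CHF 6,750
  CHF 42,000 × 22% = CHF 9,240
  CHF 17,300 × 32% = CHF 5,536
  → CHF 27,756
  Less investment credit CHF 8,000 → CHF 19,756

CHF 51,680 > CHF 19,756, so the shadow minimum tax is the binding amount.

CHF 51,680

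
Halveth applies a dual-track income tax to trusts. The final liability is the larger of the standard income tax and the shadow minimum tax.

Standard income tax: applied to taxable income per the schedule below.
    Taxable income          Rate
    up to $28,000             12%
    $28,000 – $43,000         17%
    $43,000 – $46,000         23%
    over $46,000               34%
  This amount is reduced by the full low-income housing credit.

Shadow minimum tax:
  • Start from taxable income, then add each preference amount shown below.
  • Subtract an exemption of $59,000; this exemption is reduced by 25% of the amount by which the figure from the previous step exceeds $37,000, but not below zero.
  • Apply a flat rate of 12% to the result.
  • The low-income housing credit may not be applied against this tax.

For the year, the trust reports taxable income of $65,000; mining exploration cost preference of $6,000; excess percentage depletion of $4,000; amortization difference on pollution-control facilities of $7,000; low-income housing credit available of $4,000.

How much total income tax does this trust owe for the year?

Standard income tax:
  $28,000 × 12% = $3,360
  $15,000 × 17% = $2,550
  $3,000 × 23% = $690
  $19,000 × 34% = $6,460
  → $13,060
  Less low-income housing credit $4,000 → $9,060

Shadow minimum tax:
  Adjusted income: $65,000 + $6,000 + $4,000 + $7,000 = $82,000
  Exemption: $59,000 − 25% × ($82,000 − $37,000) = $59,000 − $11,250 = $47,750
  Base: $82,000 − $47,750 = $34,250
  $34,250 × 12% = $4,110

$9,060 > $4,110, so the standard income tax governs.

$9,060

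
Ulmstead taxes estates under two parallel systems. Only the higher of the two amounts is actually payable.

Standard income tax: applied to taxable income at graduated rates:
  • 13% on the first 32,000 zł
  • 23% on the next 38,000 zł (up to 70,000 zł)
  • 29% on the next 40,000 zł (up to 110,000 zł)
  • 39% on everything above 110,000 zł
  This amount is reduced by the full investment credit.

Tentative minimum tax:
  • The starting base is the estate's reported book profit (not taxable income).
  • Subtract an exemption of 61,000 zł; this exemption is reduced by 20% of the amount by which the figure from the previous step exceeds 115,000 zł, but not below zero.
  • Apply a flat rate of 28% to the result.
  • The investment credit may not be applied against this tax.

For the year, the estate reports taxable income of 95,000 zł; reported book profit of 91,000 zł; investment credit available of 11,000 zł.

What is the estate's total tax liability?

9,150 zł

Standard income tax:
  32,000 zł × 13% = 4,160 zł
  38,000 zł × 23% = 8,740 zł
  25,000 zł × 29% = 7,250 zł
  → 20,150 zł
  Less investment credit 11,000 zł → 9,150 zł

Tentative minimum tax:
  Base (reported book profit): 91,000 zł
  Exemption: 91,000 zł ≤ 115,000 zł, so full 61,000 zł applies
  Base: 91,000 zł − 61,000 zł = 30,000 zł
  30,000 zł × 28% = 8,400 zł

9,150 zł > 8,400 zł, so the standard income tax governs.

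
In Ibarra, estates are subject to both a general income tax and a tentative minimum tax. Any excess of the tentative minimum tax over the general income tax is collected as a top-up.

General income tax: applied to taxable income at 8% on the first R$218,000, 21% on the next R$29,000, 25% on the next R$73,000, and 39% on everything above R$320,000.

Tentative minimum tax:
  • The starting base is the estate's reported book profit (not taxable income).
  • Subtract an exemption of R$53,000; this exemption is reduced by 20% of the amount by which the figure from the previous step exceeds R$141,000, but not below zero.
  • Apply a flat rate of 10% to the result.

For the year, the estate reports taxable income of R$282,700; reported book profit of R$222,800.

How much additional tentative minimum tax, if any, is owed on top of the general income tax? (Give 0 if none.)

General income tax:
  R$218,000 × 8% = R$17,440
  R$29,000 × 21% = R$6,090
  R$35,700 × 25% = R$8,925
  → R$32,455

Tentative minimum tax:
  Base (reported book profit): R$222,800
  Exemption: R$53,000 − 20% × (R$222,800 − R$141,000) = R$53,000 − R$16,360 = R$36,640
  Base: R$222,800 − R$36,640 = R$186,160
  R$186,160 × 10% = R$18,616

R$18,616 ≤ R$32,455, so no add-on is due.

R$0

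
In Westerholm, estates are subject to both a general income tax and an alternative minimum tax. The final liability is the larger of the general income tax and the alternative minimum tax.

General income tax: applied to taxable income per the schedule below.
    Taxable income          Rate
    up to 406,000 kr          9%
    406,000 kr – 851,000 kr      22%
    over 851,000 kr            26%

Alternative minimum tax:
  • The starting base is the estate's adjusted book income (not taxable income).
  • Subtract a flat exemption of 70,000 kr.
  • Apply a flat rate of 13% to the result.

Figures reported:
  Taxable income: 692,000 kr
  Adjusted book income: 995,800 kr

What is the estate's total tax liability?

120,354 kr

Alternative minimum tax:
  Base (adjusted book income): 995,800 kr
  Less exemption 70,000 kr → base 925,800 kr
  925,800 kr × 13% = 120,354 kr

General income tax:
  406,000 kr × 9% = 36,540 kr
  286,000 kr × 22% = 62,920 kr
  → 99,460 kr

120,354 kr > 99,460 kr, so the alternative minimum tax is the binding amount.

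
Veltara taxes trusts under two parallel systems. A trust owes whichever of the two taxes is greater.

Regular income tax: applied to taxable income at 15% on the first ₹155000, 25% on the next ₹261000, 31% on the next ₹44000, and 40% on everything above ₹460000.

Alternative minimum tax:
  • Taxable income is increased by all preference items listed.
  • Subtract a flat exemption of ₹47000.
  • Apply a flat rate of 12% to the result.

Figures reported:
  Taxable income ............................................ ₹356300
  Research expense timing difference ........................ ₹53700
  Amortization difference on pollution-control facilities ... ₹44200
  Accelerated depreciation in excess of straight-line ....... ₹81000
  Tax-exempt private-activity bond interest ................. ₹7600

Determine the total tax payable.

₹73575

Regular income tax:
  ₹155000 × 15% = ₹23250
  ₹201300 × 25% = ₹50325
  → ₹73575

Alternative minimum tax:
  Adjusted income: ₹356300 + ₹53700 + ₹44200 + ₹81000 + ₹7600 = ₹542800
  Less exemption ₹47000 → base ₹495800
  ₹495800 × 12% = ₹59496

₹73575 > ₹59496, so the regular income tax governs.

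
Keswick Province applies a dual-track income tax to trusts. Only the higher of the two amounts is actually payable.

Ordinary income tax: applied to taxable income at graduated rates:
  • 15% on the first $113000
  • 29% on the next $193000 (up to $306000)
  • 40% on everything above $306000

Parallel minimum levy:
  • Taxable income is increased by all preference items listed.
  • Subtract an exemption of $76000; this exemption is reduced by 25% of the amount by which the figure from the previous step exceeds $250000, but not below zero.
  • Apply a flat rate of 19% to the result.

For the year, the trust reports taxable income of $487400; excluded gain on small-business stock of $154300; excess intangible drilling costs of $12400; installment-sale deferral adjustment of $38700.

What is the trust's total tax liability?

Ordinary income tax:
  $113000 × 15% = $16950
  $193000 × 29% = $55970
  $181400 × 40% = $72560
  → $145480

Parallel minimum levy:
  Adjusted income: $487400 + $154300 + $12400 + $38700 = $692800
  Exemption: 25% × ($692800 − $250000) = $110700 ≥ $76000, so the exemption is fully phased out
  Base: $692800 − $0 = $692800
  $692800 × 19% = $131632

$145480 > $131632, so the ordinary income tax governs.

$145480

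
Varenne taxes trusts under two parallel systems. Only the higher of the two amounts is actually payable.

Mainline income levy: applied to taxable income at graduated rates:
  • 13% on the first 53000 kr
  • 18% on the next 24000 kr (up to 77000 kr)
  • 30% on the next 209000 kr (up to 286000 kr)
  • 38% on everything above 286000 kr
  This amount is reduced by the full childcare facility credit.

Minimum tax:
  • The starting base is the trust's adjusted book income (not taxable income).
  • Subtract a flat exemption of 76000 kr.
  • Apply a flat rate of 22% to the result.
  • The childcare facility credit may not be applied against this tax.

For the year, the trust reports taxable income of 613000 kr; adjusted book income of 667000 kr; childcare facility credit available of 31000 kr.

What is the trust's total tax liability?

Mainline income levy:
  53000 kr × 13% = 6890 kr
  24000 kr × 18% = 4320 kr
  209000 kr × 30% = 62700 kr
  327000 kr × 38% = 124260 kr
  → 198170 kr
  Less childcare facility credit 31000 kr → 167170 kr

Minimum tax:
  Base (adjusted book income): 667000 kr
  Less exemption 76000 kr → base 591000 kr
  591000 kr × 22% = 130020 kr

167170 kr > 130020 kr, so the mainline income levy governs.

167170 kr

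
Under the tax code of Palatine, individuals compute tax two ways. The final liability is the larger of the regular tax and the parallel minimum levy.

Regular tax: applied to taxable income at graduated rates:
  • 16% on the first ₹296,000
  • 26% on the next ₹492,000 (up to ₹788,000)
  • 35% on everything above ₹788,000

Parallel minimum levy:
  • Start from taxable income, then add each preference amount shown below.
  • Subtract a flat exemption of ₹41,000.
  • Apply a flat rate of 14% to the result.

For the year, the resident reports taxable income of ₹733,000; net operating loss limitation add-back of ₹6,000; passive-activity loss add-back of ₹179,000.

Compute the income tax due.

Regular tax:
  ₹296,000 × 16% = ₹47,360
  ₹437,000 × 26% = ₹113,620
  → ₹160,980

Parallel minimum levy:
  Adjusted income: ₹733,000 + ₹6,000 + ₹179,000 = ₹918,000
  Less exemption ₹41,000 → base ₹877,000
  ₹877,000 × 14% = ₹122,780

₹160,980 > ₹122,780, so the regular tax governs.

₹160,980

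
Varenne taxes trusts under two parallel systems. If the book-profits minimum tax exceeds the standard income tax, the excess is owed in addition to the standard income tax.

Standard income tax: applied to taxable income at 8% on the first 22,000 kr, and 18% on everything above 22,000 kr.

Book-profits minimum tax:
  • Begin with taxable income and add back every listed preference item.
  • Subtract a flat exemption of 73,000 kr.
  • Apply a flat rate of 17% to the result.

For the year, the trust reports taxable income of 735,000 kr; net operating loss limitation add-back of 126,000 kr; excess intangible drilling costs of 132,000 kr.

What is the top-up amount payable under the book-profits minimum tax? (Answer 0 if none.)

Book-profits minimum tax:
  Adjusted income: 735,000 kr + 126,000 kr + 132,000 kr = 993,000 kr
  Less exemption 73,000 kr → base 920,000 kr
  920,000 kr × 17% = 156,400 kr

Standard income tax:
  22,000 kr × 8% = 1,760 kr
  713,000 kr × 18% = 128,340 kr
  → 130,100 kr

Excess of book-profits minimum tax over standard income tax: 156,400 kr − 130,100 kr = 26,300 kr.

26,300 kr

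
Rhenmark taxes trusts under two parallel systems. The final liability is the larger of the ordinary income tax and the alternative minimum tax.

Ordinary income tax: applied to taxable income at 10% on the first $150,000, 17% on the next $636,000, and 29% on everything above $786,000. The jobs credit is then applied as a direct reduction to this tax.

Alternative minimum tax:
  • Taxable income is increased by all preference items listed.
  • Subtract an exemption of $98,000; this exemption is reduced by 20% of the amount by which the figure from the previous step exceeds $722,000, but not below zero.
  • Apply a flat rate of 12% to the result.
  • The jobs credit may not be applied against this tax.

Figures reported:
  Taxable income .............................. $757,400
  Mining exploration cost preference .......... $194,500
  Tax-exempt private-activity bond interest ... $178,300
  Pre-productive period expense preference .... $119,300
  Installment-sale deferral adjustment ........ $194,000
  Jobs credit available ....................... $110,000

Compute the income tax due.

Alternative minimum tax:
  Adjusted income: $757,400 + $194,500 + $178,300 + $119,300 + $194,000 = $1,443,500
  Exemption: 20% × ($1,443,500 − $722,000) = $144,300 ≥ $98,000, so the exemption is fully phased out
  Base: $1,443,500 − $0 = $1,443,500
  $1,443,500 × 12% = $173,220

Ordinary income tax:
  $150,000 × 10% = $15,000
  $607,400 × 17% = $103,258
  → $118,258
  Less jobs credit $110,000 → $8,258

$173,220 > $8,258, so the alternative minimum tax is the binding amount.

$173,220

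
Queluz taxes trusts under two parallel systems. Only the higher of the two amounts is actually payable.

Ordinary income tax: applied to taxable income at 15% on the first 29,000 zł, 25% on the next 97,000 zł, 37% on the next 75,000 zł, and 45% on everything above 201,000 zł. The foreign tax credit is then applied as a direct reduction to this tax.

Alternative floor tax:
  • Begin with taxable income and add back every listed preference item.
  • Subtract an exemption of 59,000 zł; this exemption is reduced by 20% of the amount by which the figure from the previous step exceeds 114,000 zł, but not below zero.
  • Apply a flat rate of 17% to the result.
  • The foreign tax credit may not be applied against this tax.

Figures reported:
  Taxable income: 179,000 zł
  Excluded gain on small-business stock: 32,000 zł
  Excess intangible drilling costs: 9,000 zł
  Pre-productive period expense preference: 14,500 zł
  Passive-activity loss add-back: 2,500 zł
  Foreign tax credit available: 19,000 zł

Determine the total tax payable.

Ordinary income tax:
  29,000 zł × 15% = 4,350 zł
  97,000 zł × 25% = 24,250 zł
  53,000 zł × 37% = 19,610 zł
  → 48,210 zł
  Less foreign tax credit 19,000 zł → 29,210 zł

Alternative floor tax:
  Adjusted income: 179,000 zł + 32,000 zł + 9,000 zł + 14,500 zł + 2,500 zł = 237,000 zł
  Exemption: 59,000 zł − 20% × (237,000 zł − 114,000 zł) = 59,000 zł − 24,600 zł = 34,400 zł
  Base: 237,000 zł − 34,400 zł = 202,600 zł
  202,600 zł × 17% = 34,442 zł

34,442 zł > 29,210 zł, so the alternative floor tax is the binding amount.

34,442 zł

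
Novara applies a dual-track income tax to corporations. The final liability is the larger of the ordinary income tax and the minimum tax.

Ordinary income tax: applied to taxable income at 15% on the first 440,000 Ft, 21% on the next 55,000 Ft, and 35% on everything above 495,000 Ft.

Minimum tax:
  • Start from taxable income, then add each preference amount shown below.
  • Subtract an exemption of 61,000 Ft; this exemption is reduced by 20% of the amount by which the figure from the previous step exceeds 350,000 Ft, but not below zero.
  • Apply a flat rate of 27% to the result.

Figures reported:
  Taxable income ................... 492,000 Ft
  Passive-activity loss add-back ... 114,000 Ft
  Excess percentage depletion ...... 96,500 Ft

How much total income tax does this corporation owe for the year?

Minimum tax:
  Adjusted income: 492,000 Ft + 114,000 Ft + 96,500 Ft = 702,500 Ft
  Exemption: 20% × (702,500 Ft − 350,000 Ft) = 70,500 Ft ≥ 61,000 Ft, so the exemption is fully phased out
  Base: 702,500 Ft − 0 Ft = 702,500 Ft
  702,500 Ft × 27% = 189,675 Ft

Ordinary income tax:
  440,000 Ft × 15% = 66,000 Ft
  52,000 Ft × 21% = 10,920 Ft
  → 76,920 Ft

189,675 Ft > 76,920 Ft, so the minimum tax is the binding amount.

189,675 Ft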